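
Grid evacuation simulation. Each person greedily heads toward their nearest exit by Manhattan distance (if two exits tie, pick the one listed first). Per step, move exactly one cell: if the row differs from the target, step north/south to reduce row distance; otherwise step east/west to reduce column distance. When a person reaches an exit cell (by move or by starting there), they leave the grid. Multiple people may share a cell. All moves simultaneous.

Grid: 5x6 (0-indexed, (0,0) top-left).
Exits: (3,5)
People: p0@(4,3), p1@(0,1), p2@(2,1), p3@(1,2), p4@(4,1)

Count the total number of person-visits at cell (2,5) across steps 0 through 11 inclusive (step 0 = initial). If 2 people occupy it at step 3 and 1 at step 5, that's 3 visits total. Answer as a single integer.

Step 0: p0@(4,3) p1@(0,1) p2@(2,1) p3@(1,2) p4@(4,1) -> at (2,5): 0 [-], cum=0
Step 1: p0@(3,3) p1@(1,1) p2@(3,1) p3@(2,2) p4@(3,1) -> at (2,5): 0 [-], cum=0
Step 2: p0@(3,4) p1@(2,1) p2@(3,2) p3@(3,2) p4@(3,2) -> at (2,5): 0 [-], cum=0
Step 3: p0@ESC p1@(3,1) p2@(3,3) p3@(3,3) p4@(3,3) -> at (2,5): 0 [-], cum=0
Step 4: p0@ESC p1@(3,2) p2@(3,4) p3@(3,4) p4@(3,4) -> at (2,5): 0 [-], cum=0
Step 5: p0@ESC p1@(3,3) p2@ESC p3@ESC p4@ESC -> at (2,5): 0 [-], cum=0
Step 6: p0@ESC p1@(3,4) p2@ESC p3@ESC p4@ESC -> at (2,5): 0 [-], cum=0
Step 7: p0@ESC p1@ESC p2@ESC p3@ESC p4@ESC -> at (2,5): 0 [-], cum=0
Total visits = 0

Answer: 0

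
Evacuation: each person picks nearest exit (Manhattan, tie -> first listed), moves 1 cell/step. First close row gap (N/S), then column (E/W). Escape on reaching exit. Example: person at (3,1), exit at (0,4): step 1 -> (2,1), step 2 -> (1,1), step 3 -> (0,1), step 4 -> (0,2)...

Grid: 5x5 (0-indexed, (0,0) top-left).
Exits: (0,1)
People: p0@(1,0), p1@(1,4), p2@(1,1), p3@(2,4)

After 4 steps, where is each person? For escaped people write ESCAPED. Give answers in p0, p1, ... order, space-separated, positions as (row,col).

Step 1: p0:(1,0)->(0,0) | p1:(1,4)->(0,4) | p2:(1,1)->(0,1)->EXIT | p3:(2,4)->(1,4)
Step 2: p0:(0,0)->(0,1)->EXIT | p1:(0,4)->(0,3) | p2:escaped | p3:(1,4)->(0,4)
Step 3: p0:escaped | p1:(0,3)->(0,2) | p2:escaped | p3:(0,4)->(0,3)
Step 4: p0:escaped | p1:(0,2)->(0,1)->EXIT | p2:escaped | p3:(0,3)->(0,2)

ESCAPED ESCAPED ESCAPED (0,2)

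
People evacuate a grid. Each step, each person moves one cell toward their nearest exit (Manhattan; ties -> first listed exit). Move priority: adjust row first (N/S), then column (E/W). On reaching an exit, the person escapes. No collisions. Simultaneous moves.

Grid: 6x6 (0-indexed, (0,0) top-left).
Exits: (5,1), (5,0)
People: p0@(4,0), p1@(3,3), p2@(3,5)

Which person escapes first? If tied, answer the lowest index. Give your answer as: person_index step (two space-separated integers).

Step 1: p0:(4,0)->(5,0)->EXIT | p1:(3,3)->(4,3) | p2:(3,5)->(4,5)
Step 2: p0:escaped | p1:(4,3)->(5,3) | p2:(4,5)->(5,5)
Step 3: p0:escaped | p1:(5,3)->(5,2) | p2:(5,5)->(5,4)
Step 4: p0:escaped | p1:(5,2)->(5,1)->EXIT | p2:(5,4)->(5,3)
Step 5: p0:escaped | p1:escaped | p2:(5,3)->(5,2)
Step 6: p0:escaped | p1:escaped | p2:(5,2)->(5,1)->EXIT
Exit steps: [1, 4, 6]
First to escape: p0 at step 1

Answer: 0 1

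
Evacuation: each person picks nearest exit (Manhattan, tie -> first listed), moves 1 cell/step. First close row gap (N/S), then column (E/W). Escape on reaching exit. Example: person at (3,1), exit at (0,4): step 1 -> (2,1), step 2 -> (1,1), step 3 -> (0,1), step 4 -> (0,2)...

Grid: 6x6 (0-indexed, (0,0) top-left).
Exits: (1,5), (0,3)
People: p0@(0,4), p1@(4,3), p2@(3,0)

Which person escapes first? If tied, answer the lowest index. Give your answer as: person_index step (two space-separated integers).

Answer: 0 1

Derivation:
Step 1: p0:(0,4)->(0,3)->EXIT | p1:(4,3)->(3,3) | p2:(3,0)->(2,0)
Step 2: p0:escaped | p1:(3,3)->(2,3) | p2:(2,0)->(1,0)
Step 3: p0:escaped | p1:(2,3)->(1,3) | p2:(1,0)->(0,0)
Step 4: p0:escaped | p1:(1,3)->(0,3)->EXIT | p2:(0,0)->(0,1)
Step 5: p0:escaped | p1:escaped | p2:(0,1)->(0,2)
Step 6: p0:escaped | p1:escaped | p2:(0,2)->(0,3)->EXIT
Exit steps: [1, 4, 6]
First to escape: p0 at step 1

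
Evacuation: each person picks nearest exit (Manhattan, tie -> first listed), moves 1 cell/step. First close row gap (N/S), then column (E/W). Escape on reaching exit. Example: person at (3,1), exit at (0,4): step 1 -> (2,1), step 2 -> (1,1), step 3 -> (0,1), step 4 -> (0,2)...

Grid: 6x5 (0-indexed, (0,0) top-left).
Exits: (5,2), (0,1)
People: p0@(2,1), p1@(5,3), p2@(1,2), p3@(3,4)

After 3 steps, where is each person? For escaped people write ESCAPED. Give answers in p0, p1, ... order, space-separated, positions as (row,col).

Step 1: p0:(2,1)->(1,1) | p1:(5,3)->(5,2)->EXIT | p2:(1,2)->(0,2) | p3:(3,4)->(4,4)
Step 2: p0:(1,1)->(0,1)->EXIT | p1:escaped | p2:(0,2)->(0,1)->EXIT | p3:(4,4)->(5,4)
Step 3: p0:escaped | p1:escaped | p2:escaped | p3:(5,4)->(5,3)

ESCAPED ESCAPED ESCAPED (5,3)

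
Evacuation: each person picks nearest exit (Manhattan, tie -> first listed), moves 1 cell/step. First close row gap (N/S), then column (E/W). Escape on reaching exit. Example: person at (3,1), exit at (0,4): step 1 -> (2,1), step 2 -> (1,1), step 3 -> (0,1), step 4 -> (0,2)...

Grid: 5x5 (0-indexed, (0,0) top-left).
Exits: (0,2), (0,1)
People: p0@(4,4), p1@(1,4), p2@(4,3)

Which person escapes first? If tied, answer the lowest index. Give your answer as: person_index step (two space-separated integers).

Step 1: p0:(4,4)->(3,4) | p1:(1,4)->(0,4) | p2:(4,3)->(3,3)
Step 2: p0:(3,4)->(2,4) | p1:(0,4)->(0,3) | p2:(3,3)->(2,3)
Step 3: p0:(2,4)->(1,4) | p1:(0,3)->(0,2)->EXIT | p2:(2,3)->(1,3)
Step 4: p0:(1,4)->(0,4) | p1:escaped | p2:(1,3)->(0,3)
Step 5: p0:(0,4)->(0,3) | p1:escaped | p2:(0,3)->(0,2)->EXIT
Step 6: p0:(0,3)->(0,2)->EXIT | p1:escaped | p2:escaped
Exit steps: [6, 3, 5]
First to escape: p1 at step 3

Answer: 1 3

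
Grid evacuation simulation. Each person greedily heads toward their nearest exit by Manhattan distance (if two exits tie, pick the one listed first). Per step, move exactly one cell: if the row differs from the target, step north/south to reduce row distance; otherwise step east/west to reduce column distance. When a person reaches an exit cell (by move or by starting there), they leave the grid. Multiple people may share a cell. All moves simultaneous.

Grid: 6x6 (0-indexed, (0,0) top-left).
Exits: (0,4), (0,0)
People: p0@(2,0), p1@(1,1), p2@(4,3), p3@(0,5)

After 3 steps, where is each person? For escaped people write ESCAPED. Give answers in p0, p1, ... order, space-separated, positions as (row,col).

Step 1: p0:(2,0)->(1,0) | p1:(1,1)->(0,1) | p2:(4,3)->(3,3) | p3:(0,5)->(0,4)->EXIT
Step 2: p0:(1,0)->(0,0)->EXIT | p1:(0,1)->(0,0)->EXIT | p2:(3,3)->(2,3) | p3:escaped
Step 3: p0:escaped | p1:escaped | p2:(2,3)->(1,3) | p3:escaped

ESCAPED ESCAPED (1,3) ESCAPED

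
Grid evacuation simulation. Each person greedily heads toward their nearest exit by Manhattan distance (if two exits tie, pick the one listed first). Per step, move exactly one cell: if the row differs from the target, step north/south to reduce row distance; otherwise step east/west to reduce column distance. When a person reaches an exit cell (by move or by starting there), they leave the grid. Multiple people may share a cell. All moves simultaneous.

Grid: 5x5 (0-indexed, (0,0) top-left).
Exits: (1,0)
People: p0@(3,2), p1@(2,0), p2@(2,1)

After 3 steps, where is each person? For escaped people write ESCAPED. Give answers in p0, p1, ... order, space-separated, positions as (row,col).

Step 1: p0:(3,2)->(2,2) | p1:(2,0)->(1,0)->EXIT | p2:(2,1)->(1,1)
Step 2: p0:(2,2)->(1,2) | p1:escaped | p2:(1,1)->(1,0)->EXIT
Step 3: p0:(1,2)->(1,1) | p1:escaped | p2:escaped

(1,1) ESCAPED ESCAPED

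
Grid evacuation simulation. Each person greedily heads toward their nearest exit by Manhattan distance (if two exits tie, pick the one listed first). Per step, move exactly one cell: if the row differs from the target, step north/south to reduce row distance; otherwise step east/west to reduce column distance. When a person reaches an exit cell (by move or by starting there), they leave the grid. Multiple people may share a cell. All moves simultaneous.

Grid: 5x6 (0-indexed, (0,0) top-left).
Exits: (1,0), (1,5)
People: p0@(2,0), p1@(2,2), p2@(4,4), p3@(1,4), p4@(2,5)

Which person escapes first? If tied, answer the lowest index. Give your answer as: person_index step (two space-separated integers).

Answer: 0 1

Derivation:
Step 1: p0:(2,0)->(1,0)->EXIT | p1:(2,2)->(1,2) | p2:(4,4)->(3,4) | p3:(1,4)->(1,5)->EXIT | p4:(2,5)->(1,5)->EXIT
Step 2: p0:escaped | p1:(1,2)->(1,1) | p2:(3,4)->(2,4) | p3:escaped | p4:escaped
Step 3: p0:escaped | p1:(1,1)->(1,0)->EXIT | p2:(2,4)->(1,4) | p3:escaped | p4:escaped
Step 4: p0:escaped | p1:escaped | p2:(1,4)->(1,5)->EXIT | p3:escaped | p4:escaped
Exit steps: [1, 3, 4, 1, 1]
First to escape: p0 at step 1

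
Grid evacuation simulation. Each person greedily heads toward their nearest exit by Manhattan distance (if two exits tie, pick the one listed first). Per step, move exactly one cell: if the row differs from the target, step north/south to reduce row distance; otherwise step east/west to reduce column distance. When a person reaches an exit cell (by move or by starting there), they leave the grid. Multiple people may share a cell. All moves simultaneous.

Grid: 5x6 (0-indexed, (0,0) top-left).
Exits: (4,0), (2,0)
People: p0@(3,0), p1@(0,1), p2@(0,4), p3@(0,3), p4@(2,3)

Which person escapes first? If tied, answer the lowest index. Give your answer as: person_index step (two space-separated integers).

Answer: 0 1

Derivation:
Step 1: p0:(3,0)->(4,0)->EXIT | p1:(0,1)->(1,1) | p2:(0,4)->(1,4) | p3:(0,3)->(1,3) | p4:(2,3)->(2,2)
Step 2: p0:escaped | p1:(1,1)->(2,1) | p2:(1,4)->(2,4) | p3:(1,3)->(2,3) | p4:(2,2)->(2,1)
Step 3: p0:escaped | p1:(2,1)->(2,0)->EXIT | p2:(2,4)->(2,3) | p3:(2,3)->(2,2) | p4:(2,1)->(2,0)->EXIT
Step 4: p0:escaped | p1:escaped | p2:(2,3)->(2,2) | p3:(2,2)->(2,1) | p4:escaped
Step 5: p0:escaped | p1:escaped | p2:(2,2)->(2,1) | p3:(2,1)->(2,0)->EXIT | p4:escaped
Step 6: p0:escaped | p1:escaped | p2:(2,1)->(2,0)->EXIT | p3:escaped | p4:escaped
Exit steps: [1, 3, 6, 5, 3]
First to escape: p0 at step 1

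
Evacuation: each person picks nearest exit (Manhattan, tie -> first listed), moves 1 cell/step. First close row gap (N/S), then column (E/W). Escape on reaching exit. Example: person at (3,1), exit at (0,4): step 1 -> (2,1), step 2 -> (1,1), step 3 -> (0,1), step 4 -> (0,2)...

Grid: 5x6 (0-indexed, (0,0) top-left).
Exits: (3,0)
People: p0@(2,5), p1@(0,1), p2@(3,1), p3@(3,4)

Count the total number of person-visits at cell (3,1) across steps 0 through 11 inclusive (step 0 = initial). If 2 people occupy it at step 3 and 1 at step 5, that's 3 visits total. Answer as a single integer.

Answer: 4

Derivation:
Step 0: p0@(2,5) p1@(0,1) p2@(3,1) p3@(3,4) -> at (3,1): 1 [p2], cum=1
Step 1: p0@(3,5) p1@(1,1) p2@ESC p3@(3,3) -> at (3,1): 0 [-], cum=1
Step 2: p0@(3,4) p1@(2,1) p2@ESC p3@(3,2) -> at (3,1): 0 [-], cum=1
Step 3: p0@(3,3) p1@(3,1) p2@ESC p3@(3,1) -> at (3,1): 2 [p1,p3], cum=3
Step 4: p0@(3,2) p1@ESC p2@ESC p3@ESC -> at (3,1): 0 [-], cum=3
Step 5: p0@(3,1) p1@ESC p2@ESC p3@ESC -> at (3,1): 1 [p0], cum=4
Step 6: p0@ESC p1@ESC p2@ESC p3@ESC -> at (3,1): 0 [-], cum=4
Total visits = 4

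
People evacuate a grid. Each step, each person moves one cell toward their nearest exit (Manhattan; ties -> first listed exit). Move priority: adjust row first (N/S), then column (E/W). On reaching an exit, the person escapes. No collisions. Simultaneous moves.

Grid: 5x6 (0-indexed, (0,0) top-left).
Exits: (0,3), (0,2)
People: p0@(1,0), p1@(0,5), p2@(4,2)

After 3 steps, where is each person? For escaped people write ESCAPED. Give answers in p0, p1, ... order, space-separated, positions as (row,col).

Step 1: p0:(1,0)->(0,0) | p1:(0,5)->(0,4) | p2:(4,2)->(3,2)
Step 2: p0:(0,0)->(0,1) | p1:(0,4)->(0,3)->EXIT | p2:(3,2)->(2,2)
Step 3: p0:(0,1)->(0,2)->EXIT | p1:escaped | p2:(2,2)->(1,2)

ESCAPED ESCAPED (1,2)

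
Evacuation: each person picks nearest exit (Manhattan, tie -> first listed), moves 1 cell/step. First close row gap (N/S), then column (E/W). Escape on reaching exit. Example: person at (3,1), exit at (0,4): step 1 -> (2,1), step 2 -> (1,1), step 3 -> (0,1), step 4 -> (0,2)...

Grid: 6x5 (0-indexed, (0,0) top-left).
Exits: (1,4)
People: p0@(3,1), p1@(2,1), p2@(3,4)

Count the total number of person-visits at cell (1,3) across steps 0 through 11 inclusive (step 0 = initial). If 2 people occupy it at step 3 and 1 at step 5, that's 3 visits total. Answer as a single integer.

Step 0: p0@(3,1) p1@(2,1) p2@(3,4) -> at (1,3): 0 [-], cum=0
Step 1: p0@(2,1) p1@(1,1) p2@(2,4) -> at (1,3): 0 [-], cum=0
Step 2: p0@(1,1) p1@(1,2) p2@ESC -> at (1,3): 0 [-], cum=0
Step 3: p0@(1,2) p1@(1,3) p2@ESC -> at (1,3): 1 [p1], cum=1
Step 4: p0@(1,3) p1@ESC p2@ESC -> at (1,3): 1 [p0], cum=2
Step 5: p0@ESC p1@ESC p2@ESC -> at (1,3): 0 [-], cum=2
Total visits = 2

Answer: 2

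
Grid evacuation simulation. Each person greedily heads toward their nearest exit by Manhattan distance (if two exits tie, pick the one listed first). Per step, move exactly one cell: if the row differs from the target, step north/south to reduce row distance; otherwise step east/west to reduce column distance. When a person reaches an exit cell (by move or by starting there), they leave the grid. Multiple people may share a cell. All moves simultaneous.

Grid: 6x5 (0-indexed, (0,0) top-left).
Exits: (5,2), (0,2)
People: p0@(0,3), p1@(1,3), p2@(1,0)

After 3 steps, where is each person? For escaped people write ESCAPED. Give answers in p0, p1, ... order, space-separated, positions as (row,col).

Step 1: p0:(0,3)->(0,2)->EXIT | p1:(1,3)->(0,3) | p2:(1,0)->(0,0)
Step 2: p0:escaped | p1:(0,3)->(0,2)->EXIT | p2:(0,0)->(0,1)
Step 3: p0:escaped | p1:escaped | p2:(0,1)->(0,2)->EXIT

ESCAPED ESCAPED ESCAPED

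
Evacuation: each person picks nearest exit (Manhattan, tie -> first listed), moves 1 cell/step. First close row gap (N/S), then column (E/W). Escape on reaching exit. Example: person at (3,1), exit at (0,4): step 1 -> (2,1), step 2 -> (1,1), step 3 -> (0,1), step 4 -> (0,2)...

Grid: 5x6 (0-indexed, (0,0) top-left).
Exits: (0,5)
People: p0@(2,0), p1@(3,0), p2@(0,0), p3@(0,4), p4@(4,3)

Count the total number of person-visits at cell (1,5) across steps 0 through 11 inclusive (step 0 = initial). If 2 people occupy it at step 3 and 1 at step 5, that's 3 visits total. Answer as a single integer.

Step 0: p0@(2,0) p1@(3,0) p2@(0,0) p3@(0,4) p4@(4,3) -> at (1,5): 0 [-], cum=0
Step 1: p0@(1,0) p1@(2,0) p2@(0,1) p3@ESC p4@(3,3) -> at (1,5): 0 [-], cum=0
Step 2: p0@(0,0) p1@(1,0) p2@(0,2) p3@ESC p4@(2,3) -> at (1,5): 0 [-], cum=0
Step 3: p0@(0,1) p1@(0,0) p2@(0,3) p3@ESC p4@(1,3) -> at (1,5): 0 [-], cum=0
Step 4: p0@(0,2) p1@(0,1) p2@(0,4) p3@ESC p4@(0,3) -> at (1,5): 0 [-], cum=0
Step 5: p0@(0,3) p1@(0,2) p2@ESC p3@ESC p4@(0,4) -> at (1,5): 0 [-], cum=0
Step 6: p0@(0,4) p1@(0,3) p2@ESC p3@ESC p4@ESC -> at (1,5): 0 [-], cum=0
Step 7: p0@ESC p1@(0,4) p2@ESC p3@ESC p4@ESC -> at (1,5): 0 [-], cum=0
Step 8: p0@ESC p1@ESC p2@ESC p3@ESC p4@ESC -> at (1,5): 0 [-], cum=0
Total visits = 0

Answer: 0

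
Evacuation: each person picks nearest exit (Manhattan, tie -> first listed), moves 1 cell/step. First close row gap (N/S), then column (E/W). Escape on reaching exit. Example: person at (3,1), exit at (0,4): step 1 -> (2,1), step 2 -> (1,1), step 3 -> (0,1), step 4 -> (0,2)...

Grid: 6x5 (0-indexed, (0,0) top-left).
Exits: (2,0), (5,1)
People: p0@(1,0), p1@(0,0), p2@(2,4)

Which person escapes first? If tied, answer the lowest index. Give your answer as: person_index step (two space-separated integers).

Answer: 0 1

Derivation:
Step 1: p0:(1,0)->(2,0)->EXIT | p1:(0,0)->(1,0) | p2:(2,4)->(2,3)
Step 2: p0:escaped | p1:(1,0)->(2,0)->EXIT | p2:(2,3)->(2,2)
Step 3: p0:escaped | p1:escaped | p2:(2,2)->(2,1)
Step 4: p0:escaped | p1:escaped | p2:(2,1)->(2,0)->EXIT
Exit steps: [1, 2, 4]
First to escape: p0 at step 1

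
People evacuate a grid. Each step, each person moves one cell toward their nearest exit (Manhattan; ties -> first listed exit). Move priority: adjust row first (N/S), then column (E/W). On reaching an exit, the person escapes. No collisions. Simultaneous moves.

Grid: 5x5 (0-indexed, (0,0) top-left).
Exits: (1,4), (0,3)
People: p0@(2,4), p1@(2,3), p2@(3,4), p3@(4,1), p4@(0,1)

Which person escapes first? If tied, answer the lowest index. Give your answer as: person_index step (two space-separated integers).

Step 1: p0:(2,4)->(1,4)->EXIT | p1:(2,3)->(1,3) | p2:(3,4)->(2,4) | p3:(4,1)->(3,1) | p4:(0,1)->(0,2)
Step 2: p0:escaped | p1:(1,3)->(1,4)->EXIT | p2:(2,4)->(1,4)->EXIT | p3:(3,1)->(2,1) | p4:(0,2)->(0,3)->EXIT
Step 3: p0:escaped | p1:escaped | p2:escaped | p3:(2,1)->(1,1) | p4:escaped
Step 4: p0:escaped | p1:escaped | p2:escaped | p3:(1,1)->(1,2) | p4:escaped
Step 5: p0:escaped | p1:escaped | p2:escaped | p3:(1,2)->(1,3) | p4:escaped
Step 6: p0:escaped | p1:escaped | p2:escaped | p3:(1,3)->(1,4)->EXIT | p4:escaped
Exit steps: [1, 2, 2, 6, 2]
First to escape: p0 at step 1

Answer: 0 1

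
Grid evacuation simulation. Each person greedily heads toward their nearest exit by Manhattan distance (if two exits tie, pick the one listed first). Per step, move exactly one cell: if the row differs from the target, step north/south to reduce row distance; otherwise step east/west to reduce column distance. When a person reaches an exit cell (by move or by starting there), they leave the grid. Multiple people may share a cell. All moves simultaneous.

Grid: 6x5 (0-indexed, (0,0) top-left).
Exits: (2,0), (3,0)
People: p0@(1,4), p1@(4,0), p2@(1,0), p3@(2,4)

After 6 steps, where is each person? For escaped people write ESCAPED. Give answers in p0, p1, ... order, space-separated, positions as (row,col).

Step 1: p0:(1,4)->(2,4) | p1:(4,0)->(3,0)->EXIT | p2:(1,0)->(2,0)->EXIT | p3:(2,4)->(2,3)
Step 2: p0:(2,4)->(2,3) | p1:escaped | p2:escaped | p3:(2,3)->(2,2)
Step 3: p0:(2,3)->(2,2) | p1:escaped | p2:escaped | p3:(2,2)->(2,1)
Step 4: p0:(2,2)->(2,1) | p1:escaped | p2:escaped | p3:(2,1)->(2,0)->EXIT
Step 5: p0:(2,1)->(2,0)->EXIT | p1:escaped | p2:escaped | p3:escaped

ESCAPED ESCAPED ESCAPED ESCAPED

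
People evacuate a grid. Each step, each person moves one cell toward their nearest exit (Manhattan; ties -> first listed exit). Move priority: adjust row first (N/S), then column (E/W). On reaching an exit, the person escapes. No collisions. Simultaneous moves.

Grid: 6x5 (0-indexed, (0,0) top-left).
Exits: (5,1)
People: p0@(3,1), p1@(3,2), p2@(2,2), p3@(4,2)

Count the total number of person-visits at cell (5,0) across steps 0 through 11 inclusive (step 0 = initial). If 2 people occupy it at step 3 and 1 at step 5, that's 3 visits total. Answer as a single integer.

Answer: 0

Derivation:
Step 0: p0@(3,1) p1@(3,2) p2@(2,2) p3@(4,2) -> at (5,0): 0 [-], cum=0
Step 1: p0@(4,1) p1@(4,2) p2@(3,2) p3@(5,2) -> at (5,0): 0 [-], cum=0
Step 2: p0@ESC p1@(5,2) p2@(4,2) p3@ESC -> at (5,0): 0 [-], cum=0
Step 3: p0@ESC p1@ESC p2@(5,2) p3@ESC -> at (5,0): 0 [-], cum=0
Step 4: p0@ESC p1@ESC p2@ESC p3@ESC -> at (5,0): 0 [-], cum=0
Total visits = 0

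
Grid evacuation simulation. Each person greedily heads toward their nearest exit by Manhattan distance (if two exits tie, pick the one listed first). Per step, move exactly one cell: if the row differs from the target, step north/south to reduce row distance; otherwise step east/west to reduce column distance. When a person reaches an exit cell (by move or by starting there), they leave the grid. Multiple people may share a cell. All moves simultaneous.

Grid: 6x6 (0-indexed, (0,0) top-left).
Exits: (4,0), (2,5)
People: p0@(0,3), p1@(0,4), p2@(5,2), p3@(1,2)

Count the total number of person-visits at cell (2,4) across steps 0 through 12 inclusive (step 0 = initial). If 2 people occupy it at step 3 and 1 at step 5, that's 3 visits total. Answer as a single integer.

Answer: 3

Derivation:
Step 0: p0@(0,3) p1@(0,4) p2@(5,2) p3@(1,2) -> at (2,4): 0 [-], cum=0
Step 1: p0@(1,3) p1@(1,4) p2@(4,2) p3@(2,2) -> at (2,4): 0 [-], cum=0
Step 2: p0@(2,3) p1@(2,4) p2@(4,1) p3@(2,3) -> at (2,4): 1 [p1], cum=1
Step 3: p0@(2,4) p1@ESC p2@ESC p3@(2,4) -> at (2,4): 2 [p0,p3], cum=3
Step 4: p0@ESC p1@ESC p2@ESC p3@ESC -> at (2,4): 0 [-], cum=3
Total visits = 3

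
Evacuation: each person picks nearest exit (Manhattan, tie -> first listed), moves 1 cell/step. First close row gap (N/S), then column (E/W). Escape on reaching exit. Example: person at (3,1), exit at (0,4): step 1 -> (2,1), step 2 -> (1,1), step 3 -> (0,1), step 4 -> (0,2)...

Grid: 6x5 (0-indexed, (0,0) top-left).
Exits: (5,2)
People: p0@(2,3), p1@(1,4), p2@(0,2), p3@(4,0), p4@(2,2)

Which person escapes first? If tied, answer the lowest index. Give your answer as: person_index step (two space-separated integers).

Step 1: p0:(2,3)->(3,3) | p1:(1,4)->(2,4) | p2:(0,2)->(1,2) | p3:(4,0)->(5,0) | p4:(2,2)->(3,2)
Step 2: p0:(3,3)->(4,3) | p1:(2,4)->(3,4) | p2:(1,2)->(2,2) | p3:(5,0)->(5,1) | p4:(3,2)->(4,2)
Step 3: p0:(4,3)->(5,3) | p1:(3,4)->(4,4) | p2:(2,2)->(3,2) | p3:(5,1)->(5,2)->EXIT | p4:(4,2)->(5,2)->EXIT
Step 4: p0:(5,3)->(5,2)->EXIT | p1:(4,4)->(5,4) | p2:(3,2)->(4,2) | p3:escaped | p4:escaped
Step 5: p0:escaped | p1:(5,4)->(5,3) | p2:(4,2)->(5,2)->EXIT | p3:escaped | p4:escaped
Step 6: p0:escaped | p1:(5,3)->(5,2)->EXIT | p2:escaped | p3:escaped | p4:escaped
Exit steps: [4, 6, 5, 3, 3]
First to escape: p3 at step 3

Answer: 3 3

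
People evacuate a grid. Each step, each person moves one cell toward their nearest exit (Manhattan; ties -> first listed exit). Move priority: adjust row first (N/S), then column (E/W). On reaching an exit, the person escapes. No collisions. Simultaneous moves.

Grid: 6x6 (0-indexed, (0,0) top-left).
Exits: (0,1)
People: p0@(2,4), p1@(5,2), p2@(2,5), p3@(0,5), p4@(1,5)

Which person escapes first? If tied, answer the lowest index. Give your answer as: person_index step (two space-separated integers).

Step 1: p0:(2,4)->(1,4) | p1:(5,2)->(4,2) | p2:(2,5)->(1,5) | p3:(0,5)->(0,4) | p4:(1,5)->(0,5)
Step 2: p0:(1,4)->(0,4) | p1:(4,2)->(3,2) | p2:(1,5)->(0,5) | p3:(0,4)->(0,3) | p4:(0,5)->(0,4)
Step 3: p0:(0,4)->(0,3) | p1:(3,2)->(2,2) | p2:(0,5)->(0,4) | p3:(0,3)->(0,2) | p4:(0,4)->(0,3)
Step 4: p0:(0,3)->(0,2) | p1:(2,2)->(1,2) | p2:(0,4)->(0,3) | p3:(0,2)->(0,1)->EXIT | p4:(0,3)->(0,2)
Step 5: p0:(0,2)->(0,1)->EXIT | p1:(1,2)->(0,2) | p2:(0,3)->(0,2) | p3:escaped | p4:(0,2)->(0,1)->EXIT
Step 6: p0:escaped | p1:(0,2)->(0,1)->EXIT | p2:(0,2)->(0,1)->EXIT | p3:escaped | p4:escaped
Exit steps: [5, 6, 6, 4, 5]
First to escape: p3 at step 4

Answer: 3 4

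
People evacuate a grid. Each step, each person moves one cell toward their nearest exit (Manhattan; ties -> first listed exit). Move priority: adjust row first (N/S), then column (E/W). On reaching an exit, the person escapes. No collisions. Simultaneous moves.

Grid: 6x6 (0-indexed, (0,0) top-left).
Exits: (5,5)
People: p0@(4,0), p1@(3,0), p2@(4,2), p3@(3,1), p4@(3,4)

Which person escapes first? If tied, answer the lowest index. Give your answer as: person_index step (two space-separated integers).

Answer: 4 3

Derivation:
Step 1: p0:(4,0)->(5,0) | p1:(3,0)->(4,0) | p2:(4,2)->(5,2) | p3:(3,1)->(4,1) | p4:(3,4)->(4,4)
Step 2: p0:(5,0)->(5,1) | p1:(4,0)->(5,0) | p2:(5,2)->(5,3) | p3:(4,1)->(5,1) | p4:(4,4)->(5,4)
Step 3: p0:(5,1)->(5,2) | p1:(5,0)->(5,1) | p2:(5,3)->(5,4) | p3:(5,1)->(5,2) | p4:(5,4)->(5,5)->EXIT
Step 4: p0:(5,2)->(5,3) | p1:(5,1)->(5,2) | p2:(5,4)->(5,5)->EXIT | p3:(5,2)->(5,3) | p4:escaped
Step 5: p0:(5,3)->(5,4) | p1:(5,2)->(5,3) | p2:escaped | p3:(5,3)->(5,4) | p4:escaped
Step 6: p0:(5,4)->(5,5)->EXIT | p1:(5,3)->(5,4) | p2:escaped | p3:(5,4)->(5,5)->EXIT | p4:escaped
Step 7: p0:escaped | p1:(5,4)->(5,5)->EXIT | p2:escaped | p3:escaped | p4:escaped
Exit steps: [6, 7, 4, 6, 3]
First to escape: p4 at step 3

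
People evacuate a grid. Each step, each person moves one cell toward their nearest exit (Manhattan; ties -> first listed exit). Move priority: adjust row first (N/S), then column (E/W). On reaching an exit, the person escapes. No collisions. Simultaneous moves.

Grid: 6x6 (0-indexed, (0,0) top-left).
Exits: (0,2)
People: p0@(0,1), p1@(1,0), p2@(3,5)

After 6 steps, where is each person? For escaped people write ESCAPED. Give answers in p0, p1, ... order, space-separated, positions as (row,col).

Step 1: p0:(0,1)->(0,2)->EXIT | p1:(1,0)->(0,0) | p2:(3,5)->(2,5)
Step 2: p0:escaped | p1:(0,0)->(0,1) | p2:(2,5)->(1,5)
Step 3: p0:escaped | p1:(0,1)->(0,2)->EXIT | p2:(1,5)->(0,5)
Step 4: p0:escaped | p1:escaped | p2:(0,5)->(0,4)
Step 5: p0:escaped | p1:escaped | p2:(0,4)->(0,3)
Step 6: p0:escaped | p1:escaped | p2:(0,3)->(0,2)->EXIT

ESCAPED ESCAPED ESCAPED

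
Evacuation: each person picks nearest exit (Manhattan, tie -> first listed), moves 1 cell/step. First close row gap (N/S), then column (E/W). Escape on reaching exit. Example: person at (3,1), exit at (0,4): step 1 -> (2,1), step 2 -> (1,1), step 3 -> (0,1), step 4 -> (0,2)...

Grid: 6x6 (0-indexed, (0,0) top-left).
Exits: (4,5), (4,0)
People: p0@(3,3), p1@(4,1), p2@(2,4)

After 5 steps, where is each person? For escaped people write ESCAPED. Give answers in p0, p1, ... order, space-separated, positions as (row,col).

Step 1: p0:(3,3)->(4,3) | p1:(4,1)->(4,0)->EXIT | p2:(2,4)->(3,4)
Step 2: p0:(4,3)->(4,4) | p1:escaped | p2:(3,4)->(4,4)
Step 3: p0:(4,4)->(4,5)->EXIT | p1:escaped | p2:(4,4)->(4,5)->EXIT

ESCAPED ESCAPED ESCAPED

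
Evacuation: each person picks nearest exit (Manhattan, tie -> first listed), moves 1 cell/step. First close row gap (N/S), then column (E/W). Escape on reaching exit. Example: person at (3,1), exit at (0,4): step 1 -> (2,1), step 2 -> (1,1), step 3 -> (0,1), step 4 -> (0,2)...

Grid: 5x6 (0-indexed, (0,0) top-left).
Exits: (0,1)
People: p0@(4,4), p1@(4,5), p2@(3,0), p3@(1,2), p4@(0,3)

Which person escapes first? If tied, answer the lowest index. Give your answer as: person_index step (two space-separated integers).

Step 1: p0:(4,4)->(3,4) | p1:(4,5)->(3,5) | p2:(3,0)->(2,0) | p3:(1,2)->(0,2) | p4:(0,3)->(0,2)
Step 2: p0:(3,4)->(2,4) | p1:(3,5)->(2,5) | p2:(2,0)->(1,0) | p3:(0,2)->(0,1)->EXIT | p4:(0,2)->(0,1)->EXIT
Step 3: p0:(2,4)->(1,4) | p1:(2,5)->(1,5) | p2:(1,0)->(0,0) | p3:escaped | p4:escaped
Step 4: p0:(1,4)->(0,4) | p1:(1,5)->(0,5) | p2:(0,0)->(0,1)->EXIT | p3:escaped | p4:escaped
Step 5: p0:(0,4)->(0,3) | p1:(0,5)->(0,4) | p2:escaped | p3:escaped | p4:escaped
Step 6: p0:(0,3)->(0,2) | p1:(0,4)->(0,3) | p2:escaped | p3:escaped | p4:escaped
Step 7: p0:(0,2)->(0,1)->EXIT | p1:(0,3)->(0,2) | p2:escaped | p3:escaped | p4:escaped
Step 8: p0:escaped | p1:(0,2)->(0,1)->EXIT | p2:escaped | p3:escaped | p4:escaped
Exit steps: [7, 8, 4, 2, 2]
First to escape: p3 at step 2

Answer: 3 2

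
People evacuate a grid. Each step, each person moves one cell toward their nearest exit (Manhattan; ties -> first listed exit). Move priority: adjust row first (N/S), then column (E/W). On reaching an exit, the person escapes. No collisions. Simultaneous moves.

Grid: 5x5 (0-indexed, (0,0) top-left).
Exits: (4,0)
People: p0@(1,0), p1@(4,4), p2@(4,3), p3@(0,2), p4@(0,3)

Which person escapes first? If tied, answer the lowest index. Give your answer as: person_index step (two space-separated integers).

Answer: 0 3

Derivation:
Step 1: p0:(1,0)->(2,0) | p1:(4,4)->(4,3) | p2:(4,3)->(4,2) | p3:(0,2)->(1,2) | p4:(0,3)->(1,3)
Step 2: p0:(2,0)->(3,0) | p1:(4,3)->(4,2) | p2:(4,2)->(4,1) | p3:(1,2)->(2,2) | p4:(1,3)->(2,3)
Step 3: p0:(3,0)->(4,0)->EXIT | p1:(4,2)->(4,1) | p2:(4,1)->(4,0)->EXIT | p3:(2,2)->(3,2) | p4:(2,3)->(3,3)
Step 4: p0:escaped | p1:(4,1)->(4,0)->EXIT | p2:escaped | p3:(3,2)->(4,2) | p4:(3,3)->(4,3)
Step 5: p0:escaped | p1:escaped | p2:escaped | p3:(4,2)->(4,1) | p4:(4,3)->(4,2)
Step 6: p0:escaped | p1:escaped | p2:escaped | p3:(4,1)->(4,0)->EXIT | p4:(4,2)->(4,1)
Step 7: p0:escaped | p1:escaped | p2:escaped | p3:escaped | p4:(4,1)->(4,0)->EXIT
Exit steps: [3, 4, 3, 6, 7]
First to escape: p0 at step 3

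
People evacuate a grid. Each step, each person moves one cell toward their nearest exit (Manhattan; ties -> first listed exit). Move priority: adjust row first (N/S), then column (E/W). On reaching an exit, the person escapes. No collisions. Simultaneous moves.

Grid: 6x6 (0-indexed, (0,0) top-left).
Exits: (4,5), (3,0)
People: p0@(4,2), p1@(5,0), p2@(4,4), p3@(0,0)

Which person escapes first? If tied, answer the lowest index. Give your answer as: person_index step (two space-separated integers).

Answer: 2 1

Derivation:
Step 1: p0:(4,2)->(4,3) | p1:(5,0)->(4,0) | p2:(4,4)->(4,5)->EXIT | p3:(0,0)->(1,0)
Step 2: p0:(4,3)->(4,4) | p1:(4,0)->(3,0)->EXIT | p2:escaped | p3:(1,0)->(2,0)
Step 3: p0:(4,4)->(4,5)->EXIT | p1:escaped | p2:escaped | p3:(2,0)->(3,0)->EXIT
Exit steps: [3, 2, 1, 3]
First to escape: p2 at step 1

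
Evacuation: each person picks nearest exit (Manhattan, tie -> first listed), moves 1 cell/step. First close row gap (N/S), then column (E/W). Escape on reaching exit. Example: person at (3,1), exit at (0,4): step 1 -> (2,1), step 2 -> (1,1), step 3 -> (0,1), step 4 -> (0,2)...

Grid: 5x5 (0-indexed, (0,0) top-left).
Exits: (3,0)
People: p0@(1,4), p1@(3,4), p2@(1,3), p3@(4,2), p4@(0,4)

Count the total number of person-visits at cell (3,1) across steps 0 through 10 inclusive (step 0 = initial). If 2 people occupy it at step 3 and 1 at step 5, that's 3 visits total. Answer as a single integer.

Answer: 5

Derivation:
Step 0: p0@(1,4) p1@(3,4) p2@(1,3) p3@(4,2) p4@(0,4) -> at (3,1): 0 [-], cum=0
Step 1: p0@(2,4) p1@(3,3) p2@(2,3) p3@(3,2) p4@(1,4) -> at (3,1): 0 [-], cum=0
Step 2: p0@(3,4) p1@(3,2) p2@(3,3) p3@(3,1) p4@(2,4) -> at (3,1): 1 [p3], cum=1
Step 3: p0@(3,3) p1@(3,1) p2@(3,2) p3@ESC p4@(3,4) -> at (3,1): 1 [p1], cum=2
Step 4: p0@(3,2) p1@ESC p2@(3,1) p3@ESC p4@(3,3) -> at (3,1): 1 [p2], cum=3
Step 5: p0@(3,1) p1@ESC p2@ESC p3@ESC p4@(3,2) -> at (3,1): 1 [p0], cum=4
Step 6: p0@ESC p1@ESC p2@ESC p3@ESC p4@(3,1) -> at (3,1): 1 [p4], cum=5
Step 7: p0@ESC p1@ESC p2@ESC p3@ESC p4@ESC -> at (3,1): 0 [-], cum=5
Total visits = 5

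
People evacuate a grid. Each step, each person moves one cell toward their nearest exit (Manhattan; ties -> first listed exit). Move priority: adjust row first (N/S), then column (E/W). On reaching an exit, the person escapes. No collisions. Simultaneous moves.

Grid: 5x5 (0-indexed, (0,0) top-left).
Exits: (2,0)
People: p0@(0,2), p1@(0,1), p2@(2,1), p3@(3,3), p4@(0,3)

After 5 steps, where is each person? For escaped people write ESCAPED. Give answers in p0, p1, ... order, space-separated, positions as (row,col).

Step 1: p0:(0,2)->(1,2) | p1:(0,1)->(1,1) | p2:(2,1)->(2,0)->EXIT | p3:(3,3)->(2,3) | p4:(0,3)->(1,3)
Step 2: p0:(1,2)->(2,2) | p1:(1,1)->(2,1) | p2:escaped | p3:(2,3)->(2,2) | p4:(1,3)->(2,3)
Step 3: p0:(2,2)->(2,1) | p1:(2,1)->(2,0)->EXIT | p2:escaped | p3:(2,2)->(2,1) | p4:(2,3)->(2,2)
Step 4: p0:(2,1)->(2,0)->EXIT | p1:escaped | p2:escaped | p3:(2,1)->(2,0)->EXIT | p4:(2,2)->(2,1)
Step 5: p0:escaped | p1:escaped | p2:escaped | p3:escaped | p4:(2,1)->(2,0)->EXIT

ESCAPED ESCAPED ESCAPED ESCAPED ESCAPED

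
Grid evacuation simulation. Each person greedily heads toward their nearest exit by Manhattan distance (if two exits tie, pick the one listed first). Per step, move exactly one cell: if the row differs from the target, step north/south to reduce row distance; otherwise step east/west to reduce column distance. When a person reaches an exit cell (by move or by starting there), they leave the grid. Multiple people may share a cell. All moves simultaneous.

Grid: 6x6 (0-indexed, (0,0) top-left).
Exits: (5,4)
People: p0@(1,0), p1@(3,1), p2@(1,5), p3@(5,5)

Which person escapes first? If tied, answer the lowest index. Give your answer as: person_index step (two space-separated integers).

Answer: 3 1

Derivation:
Step 1: p0:(1,0)->(2,0) | p1:(3,1)->(4,1) | p2:(1,5)->(2,5) | p3:(5,5)->(5,4)->EXIT
Step 2: p0:(2,0)->(3,0) | p1:(4,1)->(5,1) | p2:(2,5)->(3,5) | p3:escaped
Step 3: p0:(3,0)->(4,0) | p1:(5,1)->(5,2) | p2:(3,5)->(4,5) | p3:escaped
Step 4: p0:(4,0)->(5,0) | p1:(5,2)->(5,3) | p2:(4,5)->(5,5) | p3:escaped
Step 5: p0:(5,0)->(5,1) | p1:(5,3)->(5,4)->EXIT | p2:(5,5)->(5,4)->EXIT | p3:escaped
Step 6: p0:(5,1)->(5,2) | p1:escaped | p2:escaped | p3:escaped
Step 7: p0:(5,2)->(5,3) | p1:escaped | p2:escaped | p3:escaped
Step 8: p0:(5,3)->(5,4)->EXIT | p1:escaped | p2:escaped | p3:escaped
Exit steps: [8, 5, 5, 1]
First to escape: p3 at step 1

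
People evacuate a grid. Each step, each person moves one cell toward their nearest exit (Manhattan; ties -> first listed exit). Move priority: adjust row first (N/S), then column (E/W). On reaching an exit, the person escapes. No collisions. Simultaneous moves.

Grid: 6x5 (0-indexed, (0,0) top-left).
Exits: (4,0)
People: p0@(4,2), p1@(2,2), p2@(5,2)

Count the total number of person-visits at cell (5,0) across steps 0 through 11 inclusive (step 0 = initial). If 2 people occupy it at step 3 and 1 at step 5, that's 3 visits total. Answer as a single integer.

Step 0: p0@(4,2) p1@(2,2) p2@(5,2) -> at (5,0): 0 [-], cum=0
Step 1: p0@(4,1) p1@(3,2) p2@(4,2) -> at (5,0): 0 [-], cum=0
Step 2: p0@ESC p1@(4,2) p2@(4,1) -> at (5,0): 0 [-], cum=0
Step 3: p0@ESC p1@(4,1) p2@ESC -> at (5,0): 0 [-], cum=0
Step 4: p0@ESC p1@ESC p2@ESC -> at (5,0): 0 [-], cum=0
Total visits = 0

Answer: 0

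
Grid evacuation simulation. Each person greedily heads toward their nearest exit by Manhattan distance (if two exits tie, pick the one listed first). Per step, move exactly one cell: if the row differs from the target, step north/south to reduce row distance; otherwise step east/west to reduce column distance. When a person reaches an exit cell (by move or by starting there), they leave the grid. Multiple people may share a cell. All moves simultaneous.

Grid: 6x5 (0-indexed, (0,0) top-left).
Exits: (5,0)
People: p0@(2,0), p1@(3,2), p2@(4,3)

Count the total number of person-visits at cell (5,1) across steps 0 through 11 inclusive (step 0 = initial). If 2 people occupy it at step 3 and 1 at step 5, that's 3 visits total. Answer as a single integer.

Answer: 2

Derivation:
Step 0: p0@(2,0) p1@(3,2) p2@(4,3) -> at (5,1): 0 [-], cum=0
Step 1: p0@(3,0) p1@(4,2) p2@(5,3) -> at (5,1): 0 [-], cum=0
Step 2: p0@(4,0) p1@(5,2) p2@(5,2) -> at (5,1): 0 [-], cum=0
Step 3: p0@ESC p1@(5,1) p2@(5,1) -> at (5,1): 2 [p1,p2], cum=2
Step 4: p0@ESC p1@ESC p2@ESC -> at (5,1): 0 [-], cum=2
Total visits = 2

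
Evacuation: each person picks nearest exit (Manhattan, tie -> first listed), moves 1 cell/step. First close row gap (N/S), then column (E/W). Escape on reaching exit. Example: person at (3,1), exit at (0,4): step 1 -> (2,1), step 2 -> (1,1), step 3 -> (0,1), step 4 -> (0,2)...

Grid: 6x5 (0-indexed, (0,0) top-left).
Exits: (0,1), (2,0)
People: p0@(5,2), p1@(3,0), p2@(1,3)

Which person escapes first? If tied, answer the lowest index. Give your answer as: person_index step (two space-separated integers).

Step 1: p0:(5,2)->(4,2) | p1:(3,0)->(2,0)->EXIT | p2:(1,3)->(0,3)
Step 2: p0:(4,2)->(3,2) | p1:escaped | p2:(0,3)->(0,2)
Step 3: p0:(3,2)->(2,2) | p1:escaped | p2:(0,2)->(0,1)->EXIT
Step 4: p0:(2,2)->(2,1) | p1:escaped | p2:escaped
Step 5: p0:(2,1)->(2,0)->EXIT | p1:escaped | p2:escaped
Exit steps: [5, 1, 3]
First to escape: p1 at step 1

Answer: 1 1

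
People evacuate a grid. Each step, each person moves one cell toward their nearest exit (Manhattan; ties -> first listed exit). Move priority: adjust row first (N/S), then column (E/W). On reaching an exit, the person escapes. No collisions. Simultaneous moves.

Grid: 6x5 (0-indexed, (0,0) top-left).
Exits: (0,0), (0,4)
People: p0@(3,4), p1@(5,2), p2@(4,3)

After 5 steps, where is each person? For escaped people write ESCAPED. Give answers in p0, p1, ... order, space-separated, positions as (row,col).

Step 1: p0:(3,4)->(2,4) | p1:(5,2)->(4,2) | p2:(4,3)->(3,3)
Step 2: p0:(2,4)->(1,4) | p1:(4,2)->(3,2) | p2:(3,3)->(2,3)
Step 3: p0:(1,4)->(0,4)->EXIT | p1:(3,2)->(2,2) | p2:(2,3)->(1,3)
Step 4: p0:escaped | p1:(2,2)->(1,2) | p2:(1,3)->(0,3)
Step 5: p0:escaped | p1:(1,2)->(0,2) | p2:(0,3)->(0,4)->EXIT

ESCAPED (0,2) ESCAPED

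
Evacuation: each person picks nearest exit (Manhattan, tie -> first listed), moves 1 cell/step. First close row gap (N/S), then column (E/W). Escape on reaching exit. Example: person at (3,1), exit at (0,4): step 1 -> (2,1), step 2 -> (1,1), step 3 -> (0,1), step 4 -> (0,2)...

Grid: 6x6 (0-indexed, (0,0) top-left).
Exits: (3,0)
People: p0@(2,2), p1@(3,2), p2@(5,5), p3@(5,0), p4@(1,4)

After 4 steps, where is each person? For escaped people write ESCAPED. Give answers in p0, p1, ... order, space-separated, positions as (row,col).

Step 1: p0:(2,2)->(3,2) | p1:(3,2)->(3,1) | p2:(5,5)->(4,5) | p3:(5,0)->(4,0) | p4:(1,4)->(2,4)
Step 2: p0:(3,2)->(3,1) | p1:(3,1)->(3,0)->EXIT | p2:(4,5)->(3,5) | p3:(4,0)->(3,0)->EXIT | p4:(2,4)->(3,4)
Step 3: p0:(3,1)->(3,0)->EXIT | p1:escaped | p2:(3,5)->(3,4) | p3:escaped | p4:(3,4)->(3,3)
Step 4: p0:escaped | p1:escaped | p2:(3,4)->(3,3) | p3:escaped | p4:(3,3)->(3,2)

ESCAPED ESCAPED (3,3) ESCAPED (3,2)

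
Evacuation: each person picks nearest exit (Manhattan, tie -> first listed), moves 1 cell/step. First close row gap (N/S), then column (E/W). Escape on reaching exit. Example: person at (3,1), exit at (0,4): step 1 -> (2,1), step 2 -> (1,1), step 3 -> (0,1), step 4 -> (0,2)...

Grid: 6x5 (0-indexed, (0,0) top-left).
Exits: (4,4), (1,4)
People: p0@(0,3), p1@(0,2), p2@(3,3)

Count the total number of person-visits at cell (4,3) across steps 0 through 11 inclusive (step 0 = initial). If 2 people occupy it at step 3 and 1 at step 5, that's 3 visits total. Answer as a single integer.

Answer: 1

Derivation:
Step 0: p0@(0,3) p1@(0,2) p2@(3,3) -> at (4,3): 0 [-], cum=0
Step 1: p0@(1,3) p1@(1,2) p2@(4,3) -> at (4,3): 1 [p2], cum=1
Step 2: p0@ESC p1@(1,3) p2@ESC -> at (4,3): 0 [-], cum=1
Step 3: p0@ESC p1@ESC p2@ESC -> at (4,3): 0 [-], cum=1
Total visits = 1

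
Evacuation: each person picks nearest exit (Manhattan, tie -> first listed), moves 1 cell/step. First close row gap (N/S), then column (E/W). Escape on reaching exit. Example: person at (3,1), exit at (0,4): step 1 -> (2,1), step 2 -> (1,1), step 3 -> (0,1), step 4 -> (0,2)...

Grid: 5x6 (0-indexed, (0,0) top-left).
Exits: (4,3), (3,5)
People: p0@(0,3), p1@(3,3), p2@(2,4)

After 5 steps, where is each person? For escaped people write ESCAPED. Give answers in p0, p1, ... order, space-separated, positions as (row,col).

Step 1: p0:(0,3)->(1,3) | p1:(3,3)->(4,3)->EXIT | p2:(2,4)->(3,4)
Step 2: p0:(1,3)->(2,3) | p1:escaped | p2:(3,4)->(3,5)->EXIT
Step 3: p0:(2,3)->(3,3) | p1:escaped | p2:escaped
Step 4: p0:(3,3)->(4,3)->EXIT | p1:escaped | p2:escaped

ESCAPED ESCAPED ESCAPED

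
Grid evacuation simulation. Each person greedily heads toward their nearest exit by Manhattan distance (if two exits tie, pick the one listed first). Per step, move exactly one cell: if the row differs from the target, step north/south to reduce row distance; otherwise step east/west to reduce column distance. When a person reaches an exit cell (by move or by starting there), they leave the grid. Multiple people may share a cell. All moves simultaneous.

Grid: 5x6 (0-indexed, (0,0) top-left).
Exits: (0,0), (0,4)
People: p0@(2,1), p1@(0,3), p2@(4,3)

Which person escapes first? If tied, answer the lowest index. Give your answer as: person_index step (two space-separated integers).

Step 1: p0:(2,1)->(1,1) | p1:(0,3)->(0,4)->EXIT | p2:(4,3)->(3,3)
Step 2: p0:(1,1)->(0,1) | p1:escaped | p2:(3,3)->(2,3)
Step 3: p0:(0,1)->(0,0)->EXIT | p1:escaped | p2:(2,3)->(1,3)
Step 4: p0:escaped | p1:escaped | p2:(1,3)->(0,3)
Step 5: p0:escaped | p1:escaped | p2:(0,3)->(0,4)->EXIT
Exit steps: [3, 1, 5]
First to escape: p1 at step 1

Answer: 1 1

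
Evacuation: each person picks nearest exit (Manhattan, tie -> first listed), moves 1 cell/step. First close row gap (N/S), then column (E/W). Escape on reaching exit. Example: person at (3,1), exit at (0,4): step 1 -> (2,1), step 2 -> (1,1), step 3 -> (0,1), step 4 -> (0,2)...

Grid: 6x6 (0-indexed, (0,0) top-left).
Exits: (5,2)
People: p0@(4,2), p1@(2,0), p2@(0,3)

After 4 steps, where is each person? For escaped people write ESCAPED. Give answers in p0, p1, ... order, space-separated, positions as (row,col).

Step 1: p0:(4,2)->(5,2)->EXIT | p1:(2,0)->(3,0) | p2:(0,3)->(1,3)
Step 2: p0:escaped | p1:(3,0)->(4,0) | p2:(1,3)->(2,3)
Step 3: p0:escaped | p1:(4,0)->(5,0) | p2:(2,3)->(3,3)
Step 4: p0:escaped | p1:(5,0)->(5,1) | p2:(3,3)->(4,3)

ESCAPED (5,1) (4,3)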